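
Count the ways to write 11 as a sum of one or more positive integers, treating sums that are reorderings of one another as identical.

A partial list (first 12 by largest part):
11
10,1
9,2
9,1,1
8,3
8,2,1
8,1,1,1
7,4
7,3,1
7,2,2
7,2,1,1
7,1,1,1,1
…and 44 more, for 56 total.

56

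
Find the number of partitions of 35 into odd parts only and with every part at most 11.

307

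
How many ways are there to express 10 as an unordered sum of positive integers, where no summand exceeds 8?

40

There are too many to list fully; the first 12 (by largest part) are:
8,2
8,1,1
7,3
7,2,1
7,1,1,1
6,4
6,3,1
6,2,2
6,2,1,1
6,1,1,1,1
5,5
5,4,1
…and 28 more, for 40 total.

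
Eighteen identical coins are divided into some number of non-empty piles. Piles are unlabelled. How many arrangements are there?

Enumerating by decreasing first part gives 385 partitions in all.

385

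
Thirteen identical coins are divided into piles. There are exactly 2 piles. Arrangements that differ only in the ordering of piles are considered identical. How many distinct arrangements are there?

They are:
12,1
11,2
10,3
9,4
8,5
7,6
That's 6 in total.

6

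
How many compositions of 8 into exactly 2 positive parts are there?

7

Equivalently, choose which 1 of the 7 gaps become plus signs: C(7,1) = 7.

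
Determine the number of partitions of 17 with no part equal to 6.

Enumerating by decreasing first part gives 241 partitions in all.

241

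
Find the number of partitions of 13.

Enumerating by decreasing first part gives 101 partitions in all.

101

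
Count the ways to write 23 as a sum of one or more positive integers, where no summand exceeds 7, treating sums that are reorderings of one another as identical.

Systematic enumeration (by largest part, then next-largest, …) yields 618.

618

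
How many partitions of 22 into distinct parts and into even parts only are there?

12

Listing the qualifying partitions of 22:
22
2, 20
4, 18
6, 16
2, 4, 16
8, 14
2, 6, 14
10, 12
2, 8, 12
4, 6, 12
4, 8, 10
2, 4, 6, 10
That's 12 in total.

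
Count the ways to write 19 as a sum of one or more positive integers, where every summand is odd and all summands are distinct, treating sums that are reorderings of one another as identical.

The partitions of 19 that satisfy the conditions:
19
1+3+15
1+5+13
1+7+11
3+5+11
3+7+9

6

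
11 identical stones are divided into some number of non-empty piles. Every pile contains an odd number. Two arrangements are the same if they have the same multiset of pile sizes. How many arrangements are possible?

12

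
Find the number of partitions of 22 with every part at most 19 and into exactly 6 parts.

136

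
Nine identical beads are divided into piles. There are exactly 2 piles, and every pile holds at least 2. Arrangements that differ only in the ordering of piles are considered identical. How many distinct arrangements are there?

Enumerating:
7 + 2
6 + 3
5 + 4
That's 3 in total.

3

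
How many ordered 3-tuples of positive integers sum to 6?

10

By stars and bars with positive parts, the count is C(5,2) = 10.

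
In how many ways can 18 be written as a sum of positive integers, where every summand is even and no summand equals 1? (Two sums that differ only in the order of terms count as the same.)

There are too many to list fully; the first 12 (by largest part) are:
18
16,2
14,4
14,2,2
12,6
12,4,2
12,2,2,2
10,8
10,6,2
10,4,4
10,4,2,2
10,2,2,2,2
…and 18 more, for 30 total.

30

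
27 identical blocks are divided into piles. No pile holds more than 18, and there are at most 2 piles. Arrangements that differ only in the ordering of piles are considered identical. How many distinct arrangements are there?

5

The partitions of 27 that satisfy the conditions:
18+9
17+10
16+11
15+12
14+13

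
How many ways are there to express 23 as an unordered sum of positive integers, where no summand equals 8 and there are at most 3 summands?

48

A partial list (first 12 by largest part):
23
1, 22
2, 21
1, 1, 21
3, 20
1, 2, 20
4, 19
1, 3, 19
2, 2, 19
5, 18
1, 4, 18
2, 3, 18
…and 36 more, for 48 total.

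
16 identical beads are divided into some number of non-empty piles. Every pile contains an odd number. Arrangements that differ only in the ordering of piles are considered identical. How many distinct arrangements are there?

A partial list (first 12 by largest part):
15 + 1
13 + 3
13 + 1 + 1 + 1
11 + 5
11 + 3 + 1 + 1
11 + 1 + 1 + 1 + 1 + 1
9 + 7
9 + 5 + 1 + 1
9 + 3 + 3 + 1
9 + 3 + 1 + 1 + 1 + 1
9 + 1 + 1 + 1 + 1 + 1 + 1 + 1
7 + 7 + 1 + 1
…and 20 more, for 32 total.

32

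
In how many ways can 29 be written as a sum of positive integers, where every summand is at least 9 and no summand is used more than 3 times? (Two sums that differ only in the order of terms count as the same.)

9

They are:
29
9, 20
10, 19
11, 18
12, 17
13, 16
14, 15
9, 9, 11
9, 10, 10
Counting gives 9.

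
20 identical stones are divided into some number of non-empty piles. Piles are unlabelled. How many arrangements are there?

627

There are 627 such partitions.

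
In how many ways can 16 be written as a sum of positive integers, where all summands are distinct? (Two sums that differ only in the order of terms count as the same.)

A partial list (first 12 by largest part):
16
1+15
2+14
3+13
1+2+13
4+12
1+3+12
5+11
1+4+11
2+3+11
6+10
1+5+10
…and 20 more, for 32 total.

32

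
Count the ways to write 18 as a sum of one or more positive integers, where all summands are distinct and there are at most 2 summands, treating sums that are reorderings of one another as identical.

They are:
18
17,1
16,2
15,3
14,4
13,5
12,6
11,7
10,8
That's 9 in total.

9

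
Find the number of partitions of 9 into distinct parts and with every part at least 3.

3

Listing the qualifying partitions of 9:
9
6 + 3
5 + 4
Counting gives 3.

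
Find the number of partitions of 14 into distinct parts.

22

Enumerating:
14
1+13
2+12
3+11
1+2+11
4+10
1+3+10
5+9
1+4+9
2+3+9
6+8
1+5+8
2+4+8
1+2+3+8
1+6+7
2+5+7
3+4+7
1+2+4+7
3+5+6
1+2+5+6
1+3+4+6
2+3+4+5
That's 22 in total.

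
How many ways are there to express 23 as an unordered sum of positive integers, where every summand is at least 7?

8

Enumerating:
23
7 + 16
8 + 15
9 + 14
10 + 13
11 + 12
7 + 7 + 9
7 + 8 + 8
That's 8 in total.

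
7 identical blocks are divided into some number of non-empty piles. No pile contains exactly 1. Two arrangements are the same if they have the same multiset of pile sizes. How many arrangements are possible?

4

They are:
7
5 + 2
4 + 3
3 + 2 + 2
Counting gives 4.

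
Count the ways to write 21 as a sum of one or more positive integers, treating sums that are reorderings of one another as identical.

There are 792 such partitions.

792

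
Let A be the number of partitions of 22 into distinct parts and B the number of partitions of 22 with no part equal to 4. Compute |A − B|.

528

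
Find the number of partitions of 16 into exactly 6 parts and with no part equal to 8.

32

There are too many to list fully; the first 12 (by largest part) are:
11+1+1+1+1+1
10+2+1+1+1+1
9+3+1+1+1+1
9+2+2+1+1+1
7+5+1+1+1+1
7+4+2+1+1+1
7+3+3+1+1+1
7+3+2+2+1+1
7+2+2+2+2+1
6+6+1+1+1+1
6+5+2+1+1+1
6+4+3+1+1+1
…and 20 more, for 32 total.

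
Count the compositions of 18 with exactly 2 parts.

17

A composition of 18 into 2 positive parts is chosen by placing 1 dividers among the 17 gaps between 18 units: C(17,1) = 17.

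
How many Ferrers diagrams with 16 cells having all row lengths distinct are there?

There are too many to list fully; the first 12 (by largest part) are:
16
1, 15
2, 14
3, 13
1, 2, 13
4, 12
1, 3, 12
5, 11
1, 4, 11
2, 3, 11
6, 10
1, 5, 10
…and 20 more, for 32 total.

32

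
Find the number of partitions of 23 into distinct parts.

104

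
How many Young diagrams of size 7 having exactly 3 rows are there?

4

Listing the qualifying partitions of 7:
5 + 1 + 1
4 + 2 + 1
3 + 3 + 1
3 + 2 + 2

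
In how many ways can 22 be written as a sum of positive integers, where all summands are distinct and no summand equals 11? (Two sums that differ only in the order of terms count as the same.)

78

Systematic enumeration (by largest part, then next-largest, …) yields 78.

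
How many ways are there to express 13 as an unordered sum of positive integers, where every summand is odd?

Enumerating:
13
11+1+1
9+3+1
9+1+1+1+1
7+5+1
7+3+3
7+3+1+1+1
7+1+1+1+1+1+1
5+5+3
5+5+1+1+1
5+3+3+1+1
5+3+1+1+1+1+1
5+1+1+1+1+1+1+1+1
3+3+3+3+1
3+3+3+1+1+1+1
3+3+1+1+1+1+1+1+1
3+1+1+1+1+1+1+1+1+1+1
1+1+1+1+1+1+1+1+1+1+1+1+1

18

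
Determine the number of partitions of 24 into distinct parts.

Direct enumeration gives 122 partitions.

122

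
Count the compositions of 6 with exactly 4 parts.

Place 3 bars in the 5 internal gaps of a row of 6 dots: C(5,3) = 10.

10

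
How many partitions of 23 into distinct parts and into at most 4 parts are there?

84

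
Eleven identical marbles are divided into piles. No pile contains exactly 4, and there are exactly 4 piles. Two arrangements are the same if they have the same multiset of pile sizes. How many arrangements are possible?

7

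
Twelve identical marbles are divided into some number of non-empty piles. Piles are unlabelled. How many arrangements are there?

Counting exhaustively, 77 partitions satisfy the conditions.

77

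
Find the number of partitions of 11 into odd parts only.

12

Listing the qualifying partitions of 11:
11
9 + 1 + 1
7 + 3 + 1
7 + 1 + 1 + 1 + 1
5 + 5 + 1
5 + 3 + 3
5 + 3 + 1 + 1 + 1
5 + 1 + 1 + 1 + 1 + 1 + 1
3 + 3 + 3 + 1 + 1
3 + 3 + 1 + 1 + 1 + 1 + 1
3 + 1 + 1 + 1 + 1 + 1 + 1 + 1 + 1
1 + 1 + 1 + 1 + 1 + 1 + 1 + 1 + 1 + 1 + 1
Counting gives 12.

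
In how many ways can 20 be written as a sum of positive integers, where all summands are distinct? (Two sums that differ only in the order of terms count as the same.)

64

There are too many to list fully; the first 12 (by largest part) are:
20
19, 1
18, 2
17, 3
17, 2, 1
16, 4
16, 3, 1
15, 5
15, 4, 1
15, 3, 2
14, 6
14, 5, 1
…and 52 more, for 64 total.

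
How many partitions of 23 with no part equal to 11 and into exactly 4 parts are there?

Direct enumeration gives 82 partitions.

82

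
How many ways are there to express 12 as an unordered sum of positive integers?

77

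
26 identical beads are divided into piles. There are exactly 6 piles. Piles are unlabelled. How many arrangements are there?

282

Direct enumeration gives 282 partitions.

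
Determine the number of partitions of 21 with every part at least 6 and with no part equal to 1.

Listing the qualifying partitions of 21:
21
15,6
14,7
13,8
12,9
11,10
9,6,6
8,7,6
7,7,7

9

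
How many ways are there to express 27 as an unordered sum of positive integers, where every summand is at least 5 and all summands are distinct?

Enumerating:
27
22 + 5
21 + 6
20 + 7
19 + 8
18 + 9
17 + 10
16 + 11
16 + 6 + 5
15 + 12
15 + 7 + 5
14 + 13
14 + 8 + 5
14 + 7 + 6
13 + 9 + 5
13 + 8 + 6
12 + 10 + 5
12 + 9 + 6
12 + 8 + 7
11 + 10 + 6
11 + 9 + 7
10 + 9 + 8
9 + 7 + 6 + 5
That's 23 in total.

23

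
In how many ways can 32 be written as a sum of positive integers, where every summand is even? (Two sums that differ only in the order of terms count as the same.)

231

There are 231 such partitions.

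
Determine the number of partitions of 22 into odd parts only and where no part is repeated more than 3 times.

There are too many to list fully; the first 12 (by largest part) are:
21 + 1
19 + 3
19 + 1 + 1 + 1
17 + 5
17 + 3 + 1 + 1
15 + 7
15 + 5 + 1 + 1
15 + 3 + 3 + 1
13 + 9
13 + 7 + 1 + 1
13 + 5 + 3 + 1
13 + 3 + 3 + 3
…and 24 more, for 36 total.

36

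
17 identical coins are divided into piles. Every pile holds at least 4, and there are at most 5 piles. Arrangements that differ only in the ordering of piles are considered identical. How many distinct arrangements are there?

12

The partitions of 17 that satisfy the conditions:
17
4 + 13
5 + 12
6 + 11
7 + 10
8 + 9
4 + 4 + 9
4 + 5 + 8
4 + 6 + 7
5 + 5 + 7
5 + 6 + 6
4 + 4 + 4 + 5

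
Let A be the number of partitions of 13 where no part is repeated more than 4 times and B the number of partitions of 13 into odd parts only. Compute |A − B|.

Partitions of 13 where no part is repeated more than 4 times: 76.
Partitions of 13 into odd parts only: 18.
|76 − 18| = 58.

58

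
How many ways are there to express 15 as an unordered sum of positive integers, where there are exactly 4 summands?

A partial list (first 12 by largest part):
12, 1, 1, 1
11, 2, 1, 1
10, 3, 1, 1
10, 2, 2, 1
9, 4, 1, 1
9, 3, 2, 1
9, 2, 2, 2
8, 5, 1, 1
8, 4, 2, 1
8, 3, 3, 1
8, 3, 2, 2
7, 6, 1, 1
…and 15 more, for 27 total.

27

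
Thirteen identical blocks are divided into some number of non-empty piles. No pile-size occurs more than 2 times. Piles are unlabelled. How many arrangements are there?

44

A partial list (first 12 by largest part):
13
1+12
2+11
1+1+11
3+10
1+2+10
4+9
1+3+9
2+2+9
1+1+2+9
5+8
1+4+8
…and 32 more, for 44 total.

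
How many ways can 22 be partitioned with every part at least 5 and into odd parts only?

The partitions of 22 that satisfy the conditions:
17+5
15+7
13+9
11+11
7+5+5+5
That's 5 in total.

5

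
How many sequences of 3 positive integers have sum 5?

6

A composition of 5 into 3 positive parts is chosen by placing 2 dividers among the 4 gaps between 5 units: C(4,2) = 6.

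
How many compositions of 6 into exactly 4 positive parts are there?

10

A composition of 6 into 4 positive parts is chosen by placing 3 dividers among the 5 gaps between 6 units: C(5,3) = 10.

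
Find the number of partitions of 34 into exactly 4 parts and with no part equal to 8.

241

Counting exhaustively, 241 partitions satisfy the conditions.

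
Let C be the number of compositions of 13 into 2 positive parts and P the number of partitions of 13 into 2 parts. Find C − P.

6

Ordered (compositions into 2 parts): C(12,1) = 12.
Partitions of 13 into exactly 2 parts: 6.
Difference: 12 − 6 = 6.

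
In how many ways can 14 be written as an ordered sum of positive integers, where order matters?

Each of the 13 gaps between 14 units is either a break or not: 2^13 = 8192.

8192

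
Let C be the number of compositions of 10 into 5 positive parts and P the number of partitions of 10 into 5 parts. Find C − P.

119

Compositions: C(9,4) = 126.
Unordered (partitions into 5 parts): 7.
Difference: 126 − 7 = 119.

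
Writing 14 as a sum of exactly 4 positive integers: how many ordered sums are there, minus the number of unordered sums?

Ordered (compositions into 4 parts): C(13,3) = 286.
Unordered (partitions into 4 parts): 23.
Difference: 286 − 23 = 263.

263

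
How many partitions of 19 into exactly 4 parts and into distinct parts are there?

Enumerating:
13 + 3 + 2 + 1
12 + 4 + 2 + 1
11 + 5 + 2 + 1
11 + 4 + 3 + 1
10 + 6 + 2 + 1
10 + 5 + 3 + 1
10 + 4 + 3 + 2
9 + 7 + 2 + 1
9 + 6 + 3 + 1
9 + 5 + 4 + 1
9 + 5 + 3 + 2
8 + 7 + 3 + 1
8 + 6 + 4 + 1
8 + 6 + 3 + 2
8 + 5 + 4 + 2
7 + 6 + 5 + 1
7 + 6 + 4 + 2
7 + 5 + 4 + 3

18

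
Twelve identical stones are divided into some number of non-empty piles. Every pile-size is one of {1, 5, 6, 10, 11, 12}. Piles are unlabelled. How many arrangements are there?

9

Listing the qualifying partitions of 12:
12
11 + 1
10 + 1 + 1
6 + 6
6 + 5 + 1
6 + 1 + 1 + 1 + 1 + 1 + 1
5 + 5 + 1 + 1
5 + 1 + 1 + 1 + 1 + 1 + 1 + 1
1 + 1 + 1 + 1 + 1 + 1 + 1 + 1 + 1 + 1 + 1 + 1
That's 9 in total.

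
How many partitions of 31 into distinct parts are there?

Counting exhaustively, 340 partitions satisfy the conditions.

340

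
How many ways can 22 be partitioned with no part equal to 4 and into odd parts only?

A full systematic count gives 89.

89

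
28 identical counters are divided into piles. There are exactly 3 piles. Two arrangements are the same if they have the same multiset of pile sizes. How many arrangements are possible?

65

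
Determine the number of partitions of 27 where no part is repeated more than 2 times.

731

Enumerating by decreasing first part gives 731 partitions in all.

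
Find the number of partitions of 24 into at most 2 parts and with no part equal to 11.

12

They are:
24
1,23
2,22
3,21
4,20
5,19
6,18
7,17
8,16
9,15
10,14
12,12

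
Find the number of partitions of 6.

11

They are:
6
5,1
4,2
4,1,1
3,3
3,2,1
3,1,1,1
2,2,2
2,2,1,1
2,1,1,1,1
1,1,1,1,1,1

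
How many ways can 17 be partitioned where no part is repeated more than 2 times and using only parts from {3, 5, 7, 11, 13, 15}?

The partitions of 17 that satisfy the conditions:
11+3+3
7+7+3
7+5+5
Counting gives 3.

3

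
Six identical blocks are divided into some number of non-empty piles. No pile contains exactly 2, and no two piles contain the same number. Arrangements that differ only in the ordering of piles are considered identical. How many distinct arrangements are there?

2

Enumerating:
6
5,1
Counting gives 2.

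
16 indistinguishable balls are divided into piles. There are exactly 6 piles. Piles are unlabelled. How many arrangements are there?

35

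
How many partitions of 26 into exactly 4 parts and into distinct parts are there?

64

A partial list (first 12 by largest part):
20+3+2+1
19+4+2+1
18+5+2+1
18+4+3+1
17+6+2+1
17+5+3+1
17+4+3+2
16+7+2+1
16+6+3+1
16+5+4+1
16+5+3+2
15+8+2+1
…and 52 more, for 64 total.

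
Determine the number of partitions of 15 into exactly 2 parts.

They are:
14 + 1
13 + 2
12 + 3
11 + 4
10 + 5
9 + 6
8 + 7
That's 7 in total.

7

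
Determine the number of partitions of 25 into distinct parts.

142

A full systematic count gives 142.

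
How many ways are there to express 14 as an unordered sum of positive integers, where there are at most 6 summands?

A full systematic count gives 90.

90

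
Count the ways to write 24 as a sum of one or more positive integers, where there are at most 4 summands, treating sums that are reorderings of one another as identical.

Enumerating by decreasing first part gives 169 partitions in all.

169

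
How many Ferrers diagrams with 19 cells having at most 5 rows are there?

Direct enumeration gives 164 partitions.

164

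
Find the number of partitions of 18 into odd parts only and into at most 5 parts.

Listing the qualifying partitions of 18:
17,1
15,3
15,1,1,1
13,5
13,3,1,1
11,7
11,5,1,1
11,3,3,1
9,9
9,7,1,1
9,5,3,1
9,3,3,3
7,7,3,1
7,5,5,1
7,5,3,3
5,5,5,3

16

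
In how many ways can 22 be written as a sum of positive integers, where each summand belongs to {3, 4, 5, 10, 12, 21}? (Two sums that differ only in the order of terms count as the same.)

12

Listing the qualifying partitions of 22:
10, 12
5, 5, 12
3, 3, 4, 12
3, 4, 5, 10
4, 4, 4, 10
3, 3, 3, 3, 10
3, 4, 5, 5, 5
4, 4, 4, 5, 5
3, 3, 3, 3, 5, 5
3, 3, 3, 4, 4, 5
3, 3, 4, 4, 4, 4
3, 3, 3, 3, 3, 3, 4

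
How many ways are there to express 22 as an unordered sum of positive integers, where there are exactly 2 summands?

Listing the qualifying partitions of 22:
21 + 1
20 + 2
19 + 3
18 + 4
17 + 5
16 + 6
15 + 7
14 + 8
13 + 9
12 + 10
11 + 11
Counting gives 11.

11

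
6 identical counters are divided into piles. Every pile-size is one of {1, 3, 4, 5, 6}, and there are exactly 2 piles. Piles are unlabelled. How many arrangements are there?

2

The partitions of 6 that satisfy the conditions:
5,1
3,3
Counting gives 2.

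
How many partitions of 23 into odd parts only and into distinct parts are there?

Listing the qualifying partitions of 23:
23
19,3,1
17,5,1
15,7,1
15,5,3
13,9,1
13,7,3
11,9,3
11,7,5

9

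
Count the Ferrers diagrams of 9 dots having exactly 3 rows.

Enumerating:
7 + 1 + 1
6 + 2 + 1
5 + 3 + 1
5 + 2 + 2
4 + 4 + 1
4 + 3 + 2
3 + 3 + 3

7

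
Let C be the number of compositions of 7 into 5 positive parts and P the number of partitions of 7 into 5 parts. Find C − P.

Ordered (compositions into 5 parts): C(6,4) = 15.
Unordered (partitions into 5 parts): 2.
Difference: 15 − 2 = 13.

13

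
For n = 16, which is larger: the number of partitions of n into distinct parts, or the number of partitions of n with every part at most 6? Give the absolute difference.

104

Partitions of 16 into distinct parts: 32.
Partitions of 16 with every part at most 6: 136.
|32 − 136| = 104.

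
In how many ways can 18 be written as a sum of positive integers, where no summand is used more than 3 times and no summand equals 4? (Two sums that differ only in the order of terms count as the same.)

128

Enumerating by decreasing first part gives 128 partitions in all.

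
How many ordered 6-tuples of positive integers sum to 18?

6188

A composition of 18 into 6 positive parts is chosen by placing 5 dividers among the 17 gaps between 18 units: C(17,5) = 6188.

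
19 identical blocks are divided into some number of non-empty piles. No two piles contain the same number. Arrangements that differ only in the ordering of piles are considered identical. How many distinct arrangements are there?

54

There are too many to list fully; the first 12 (by largest part) are:
19
18, 1
17, 2
16, 3
16, 2, 1
15, 4
15, 3, 1
14, 5
14, 4, 1
14, 3, 2
13, 6
13, 5, 1
…and 42 more, for 54 total.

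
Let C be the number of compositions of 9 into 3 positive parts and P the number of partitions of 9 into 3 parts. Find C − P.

21

Compositions: C(8,2) = 28.
Partitions of 9 into exactly 3 parts: 7.
Difference: 28 − 7 = 21.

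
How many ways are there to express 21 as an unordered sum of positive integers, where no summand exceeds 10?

Direct enumeration gives 653 partitions.

653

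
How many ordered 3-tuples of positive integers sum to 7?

A composition of 7 into 3 positive parts is chosen by placing 2 dividers among the 6 gaps between 7 units: C(6,2) = 15.

15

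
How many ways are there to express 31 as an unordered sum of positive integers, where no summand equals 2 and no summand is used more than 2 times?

643

There are 643 such partitions.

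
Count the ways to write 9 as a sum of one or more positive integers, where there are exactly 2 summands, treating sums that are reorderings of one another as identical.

4

They are:
1,8
2,7
3,6
4,5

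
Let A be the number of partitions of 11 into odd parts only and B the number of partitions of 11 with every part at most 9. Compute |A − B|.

42

Partitions of 11 into odd parts only: 12.
Partitions of 11 with every part at most 9: 54.
|12 − 54| = 42.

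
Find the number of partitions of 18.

A full systematic count gives 385.

385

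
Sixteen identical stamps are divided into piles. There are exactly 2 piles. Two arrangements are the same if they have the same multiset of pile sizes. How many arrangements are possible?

The partitions of 16 that satisfy the conditions:
15, 1
14, 2
13, 3
12, 4
11, 5
10, 6
9, 7
8, 8
Counting gives 8.

8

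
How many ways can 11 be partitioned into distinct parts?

The partitions of 11 that satisfy the conditions:
11
1, 10
2, 9
3, 8
1, 2, 8
4, 7
1, 3, 7
5, 6
1, 4, 6
2, 3, 6
2, 4, 5
1, 2, 3, 5
Counting gives 12.

12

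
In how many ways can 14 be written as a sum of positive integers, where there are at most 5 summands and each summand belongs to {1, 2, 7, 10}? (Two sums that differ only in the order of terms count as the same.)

Enumerating:
10 + 2 + 2
10 + 2 + 1 + 1
10 + 1 + 1 + 1 + 1
7 + 7
7 + 2 + 2 + 2 + 1
Counting gives 5.

5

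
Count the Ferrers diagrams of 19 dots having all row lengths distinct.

54

A partial list (first 12 by largest part):
19
1, 18
2, 17
3, 16
1, 2, 16
4, 15
1, 3, 15
5, 14
1, 4, 14
2, 3, 14
6, 13
1, 5, 13
…and 42 more, for 54 total.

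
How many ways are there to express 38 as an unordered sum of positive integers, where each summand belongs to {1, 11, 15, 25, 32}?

11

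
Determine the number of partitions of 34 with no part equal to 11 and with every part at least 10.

10

They are:
34
24,10
22,12
21,13
20,14
19,15
18,16
17,17
14,10,10
12,12,10
Counting gives 10.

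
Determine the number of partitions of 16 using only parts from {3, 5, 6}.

Listing the qualifying partitions of 16:
6 + 5 + 5
5 + 5 + 3 + 3

2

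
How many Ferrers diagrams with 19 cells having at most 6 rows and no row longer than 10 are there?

Direct enumeration gives 175 partitions.

175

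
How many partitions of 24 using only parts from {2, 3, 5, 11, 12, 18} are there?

There are too many to list fully; the first 12 (by largest part) are:
18 + 3 + 3
18 + 2 + 2 + 2
12 + 12
12 + 5 + 5 + 2
12 + 5 + 3 + 2 + 2
12 + 3 + 3 + 3 + 3
12 + 3 + 3 + 2 + 2 + 2
12 + 2 + 2 + 2 + 2 + 2 + 2
11 + 11 + 2
11 + 5 + 5 + 3
11 + 5 + 3 + 3 + 2
11 + 5 + 2 + 2 + 2 + 2
…and 16 more, for 28 total.

28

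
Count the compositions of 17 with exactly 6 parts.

Equivalently, choose which 5 of the 16 gaps become plus signs: C(16,5) = 4368.

4368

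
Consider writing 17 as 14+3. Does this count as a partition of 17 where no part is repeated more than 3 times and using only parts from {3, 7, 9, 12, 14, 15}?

The parts sum to 17, and the condition 'no summand is used more than 3 times' holds; the condition 'each summand belongs to {3, 7, 9, 12, 14, 15}' holds.

Yes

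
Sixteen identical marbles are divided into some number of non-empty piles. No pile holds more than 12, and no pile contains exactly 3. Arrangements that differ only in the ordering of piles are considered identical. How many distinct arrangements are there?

124

Systematic enumeration (by largest part, then next-largest, …) yields 124.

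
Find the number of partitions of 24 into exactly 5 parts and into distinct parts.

23

Enumerating:
14 + 4 + 3 + 2 + 1
13 + 5 + 3 + 2 + 1
12 + 6 + 3 + 2 + 1
12 + 5 + 4 + 2 + 1
11 + 7 + 3 + 2 + 1
11 + 6 + 4 + 2 + 1
11 + 5 + 4 + 3 + 1
10 + 8 + 3 + 2 + 1
10 + 7 + 4 + 2 + 1
10 + 6 + 5 + 2 + 1
10 + 6 + 4 + 3 + 1
10 + 5 + 4 + 3 + 2
9 + 8 + 4 + 2 + 1
9 + 7 + 5 + 2 + 1
9 + 7 + 4 + 3 + 1
9 + 6 + 5 + 3 + 1
9 + 6 + 4 + 3 + 2
8 + 7 + 6 + 2 + 1
8 + 7 + 5 + 3 + 1
8 + 7 + 4 + 3 + 2
8 + 6 + 5 + 4 + 1
8 + 6 + 5 + 3 + 2
7 + 6 + 5 + 4 + 2
Counting gives 23.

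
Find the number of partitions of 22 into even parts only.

56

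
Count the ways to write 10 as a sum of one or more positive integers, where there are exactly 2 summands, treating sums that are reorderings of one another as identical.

Listing the qualifying partitions of 10:
9 + 1
8 + 2
7 + 3
6 + 4
5 + 5
Counting gives 5.

5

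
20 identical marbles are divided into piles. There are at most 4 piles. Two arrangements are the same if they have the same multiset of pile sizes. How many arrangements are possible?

108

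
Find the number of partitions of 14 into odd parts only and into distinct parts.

3

They are:
13,1
11,3
9,5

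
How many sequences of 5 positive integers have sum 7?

By stars and bars with positive parts, the count is C(6,4) = 15.

15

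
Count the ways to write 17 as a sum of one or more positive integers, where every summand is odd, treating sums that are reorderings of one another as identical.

38

There are too many to list fully; the first 12 (by largest part) are:
17
15, 1, 1
13, 3, 1
13, 1, 1, 1, 1
11, 5, 1
11, 3, 3
11, 3, 1, 1, 1
11, 1, 1, 1, 1, 1, 1
9, 7, 1
9, 5, 3
9, 5, 1, 1, 1
9, 3, 3, 1, 1
…and 26 more, for 38 total.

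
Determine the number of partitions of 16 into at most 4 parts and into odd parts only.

13

Enumerating:
15, 1
13, 3
13, 1, 1, 1
11, 5
11, 3, 1, 1
9, 7
9, 5, 1, 1
9, 3, 3, 1
7, 7, 1, 1
7, 5, 3, 1
7, 3, 3, 3
5, 5, 5, 1
5, 5, 3, 3
That's 13 in total.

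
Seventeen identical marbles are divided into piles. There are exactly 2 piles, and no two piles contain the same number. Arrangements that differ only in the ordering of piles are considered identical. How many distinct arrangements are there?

8

The partitions of 17 that satisfy the conditions:
16+1
15+2
14+3
13+4
12+5
11+6
10+7
9+8
That's 8 in total.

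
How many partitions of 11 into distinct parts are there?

12

They are:
11
1,10
2,9
3,8
1,2,8
4,7
1,3,7
5,6
1,4,6
2,3,6
2,4,5
1,2,3,5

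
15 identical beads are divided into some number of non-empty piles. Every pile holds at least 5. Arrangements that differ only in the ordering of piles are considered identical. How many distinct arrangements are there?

5

They are:
15
10,5
9,6
8,7
5,5,5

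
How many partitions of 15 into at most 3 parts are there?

A partial list (first 12 by largest part):
15
1, 14
2, 13
1, 1, 13
3, 12
1, 2, 12
4, 11
1, 3, 11
2, 2, 11
5, 10
1, 4, 10
2, 3, 10
…and 15 more, for 27 total.

27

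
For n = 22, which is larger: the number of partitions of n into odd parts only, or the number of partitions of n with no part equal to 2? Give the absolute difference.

Partitions of 22 into odd parts only: 89.
Partitions of 22 with no part equal to 2: 375.
|89 − 375| = 286.

286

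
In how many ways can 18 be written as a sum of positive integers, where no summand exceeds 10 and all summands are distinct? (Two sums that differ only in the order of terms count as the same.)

27

There are too many to list fully; the first 12 (by largest part) are:
10, 8
10, 7, 1
10, 6, 2
10, 5, 3
10, 5, 2, 1
10, 4, 3, 1
9, 8, 1
9, 7, 2
9, 6, 3
9, 6, 2, 1
9, 5, 4
9, 5, 3, 1
…and 15 more, for 27 total.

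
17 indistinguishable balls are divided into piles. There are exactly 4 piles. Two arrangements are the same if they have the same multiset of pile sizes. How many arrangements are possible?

There are too many to list fully; the first 12 (by largest part) are:
14 + 1 + 1 + 1
13 + 2 + 1 + 1
12 + 3 + 1 + 1
12 + 2 + 2 + 1
11 + 4 + 1 + 1
11 + 3 + 2 + 1
11 + 2 + 2 + 2
10 + 5 + 1 + 1
10 + 4 + 2 + 1
10 + 3 + 3 + 1
10 + 3 + 2 + 2
9 + 6 + 1 + 1
…and 27 more, for 39 total.

39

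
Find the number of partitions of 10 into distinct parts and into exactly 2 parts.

They are:
1, 9
2, 8
3, 7
4, 6

4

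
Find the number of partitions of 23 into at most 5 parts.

291

There are 291 such partitions.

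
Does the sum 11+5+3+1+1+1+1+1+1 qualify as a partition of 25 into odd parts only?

Yes

The parts sum to 25, and the condition 'every summand is odd' holds.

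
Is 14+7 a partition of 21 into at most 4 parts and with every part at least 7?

Yes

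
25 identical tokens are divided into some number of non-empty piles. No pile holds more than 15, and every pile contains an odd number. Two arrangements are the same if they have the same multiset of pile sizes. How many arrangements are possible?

128

Systematic enumeration (by largest part, then next-largest, …) yields 128.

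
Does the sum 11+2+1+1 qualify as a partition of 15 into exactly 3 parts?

The parts sum to 15, and the condition 'there are exactly 3 summands' is violated.

No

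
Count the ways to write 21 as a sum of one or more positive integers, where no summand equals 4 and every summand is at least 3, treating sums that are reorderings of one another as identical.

35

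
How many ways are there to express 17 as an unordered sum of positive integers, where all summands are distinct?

A partial list (first 12 by largest part):
17
1, 16
2, 15
3, 14
1, 2, 14
4, 13
1, 3, 13
5, 12
1, 4, 12
2, 3, 12
6, 11
1, 5, 11
…and 26 more, for 38 total.

38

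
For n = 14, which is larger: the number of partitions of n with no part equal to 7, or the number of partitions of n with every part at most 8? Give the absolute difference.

Partitions of 14 with no part equal to 7: 120.
Partitions of 14 with every part at most 8: 116.
|120 − 116| = 4.

4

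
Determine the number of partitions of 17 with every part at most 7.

Systematic enumeration (by largest part, then next-largest, …) yields 201.

201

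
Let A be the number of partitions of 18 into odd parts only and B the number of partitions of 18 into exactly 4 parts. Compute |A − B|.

Partitions of 18 into odd parts only: 46.
Partitions of 18 into exactly 4 parts: 47.
|46 − 47| = 1.

1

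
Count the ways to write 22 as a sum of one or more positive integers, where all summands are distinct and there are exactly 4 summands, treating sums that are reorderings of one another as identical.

34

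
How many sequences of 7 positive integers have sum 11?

210

Equivalently, choose which 6 of the 10 gaps become plus signs: C(10,6) = 210.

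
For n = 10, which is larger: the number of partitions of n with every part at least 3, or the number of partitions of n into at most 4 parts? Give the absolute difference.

18

Partitions of 10 with every part at least 3: 5.
Partitions of 10 into at most 4 parts: 23.
|5 − 23| = 18.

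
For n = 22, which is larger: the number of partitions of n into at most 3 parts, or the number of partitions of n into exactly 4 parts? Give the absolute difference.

32

Partitions of 22 into at most 3 parts: 52.
Partitions of 22 into exactly 4 parts: 84.
|52 − 84| = 32.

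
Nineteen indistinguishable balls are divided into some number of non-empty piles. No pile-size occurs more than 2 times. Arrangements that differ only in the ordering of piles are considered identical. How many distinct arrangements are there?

163

Counting exhaustively, 163 partitions satisfy the conditions.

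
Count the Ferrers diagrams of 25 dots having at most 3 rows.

A partial list (first 12 by largest part):
25
24+1
23+2
23+1+1
22+3
22+2+1
21+4
21+3+1
21+2+2
20+5
20+4+1
20+3+2
…and 53 more, for 65 total.

65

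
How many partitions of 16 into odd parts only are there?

32

There are too many to list fully; the first 12 (by largest part) are:
15,1
13,3
13,1,1,1
11,5
11,3,1,1
11,1,1,1,1,1
9,7
9,5,1,1
9,3,3,1
9,3,1,1,1,1
9,1,1,1,1,1,1,1
7,7,1,1
…and 20 more, for 32 total.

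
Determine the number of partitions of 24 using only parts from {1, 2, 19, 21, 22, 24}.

21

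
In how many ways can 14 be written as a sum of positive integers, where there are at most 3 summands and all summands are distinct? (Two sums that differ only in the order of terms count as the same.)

They are:
14
13, 1
12, 2
11, 3
11, 2, 1
10, 4
10, 3, 1
9, 5
9, 4, 1
9, 3, 2
8, 6
8, 5, 1
8, 4, 2
7, 6, 1
7, 5, 2
7, 4, 3
6, 5, 3
That's 17 in total.

17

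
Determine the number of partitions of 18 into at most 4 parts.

Systematic enumeration (by largest part, then next-largest, …) yields 84.

84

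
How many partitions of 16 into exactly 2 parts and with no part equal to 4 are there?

7

The partitions of 16 that satisfy the conditions:
15 + 1
14 + 2
13 + 3
11 + 5
10 + 6
9 + 7
8 + 8
That's 7 in total.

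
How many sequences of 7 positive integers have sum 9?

28

A composition of 9 into 7 positive parts is chosen by placing 6 dividers among the 8 gaps between 9 units: C(8,6) = 28.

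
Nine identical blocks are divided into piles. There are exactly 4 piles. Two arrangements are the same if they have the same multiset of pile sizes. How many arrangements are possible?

Listing the qualifying partitions of 9:
1+1+1+6
1+1+2+5
1+1+3+4
1+2+2+4
1+2+3+3
2+2+2+3

6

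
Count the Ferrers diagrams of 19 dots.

There are 490 such partitions.

490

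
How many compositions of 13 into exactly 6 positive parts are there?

792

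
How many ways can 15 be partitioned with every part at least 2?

There are too many to list fully; the first 12 (by largest part) are:
15
2,13
3,12
4,11
2,2,11
5,10
2,3,10
6,9
2,4,9
3,3,9
2,2,2,9
7,8
…and 29 more, for 41 total.

41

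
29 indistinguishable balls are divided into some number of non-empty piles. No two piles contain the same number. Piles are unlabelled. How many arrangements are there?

Counting exhaustively, 256 partitions satisfy the conditions.

256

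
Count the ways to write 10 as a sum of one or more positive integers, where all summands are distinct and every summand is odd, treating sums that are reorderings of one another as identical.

2

Enumerating:
9,1
7,3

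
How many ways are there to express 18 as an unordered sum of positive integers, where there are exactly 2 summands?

9

Enumerating:
17, 1
16, 2
15, 3
14, 4
13, 5
12, 6
11, 7
10, 8
9, 9
Counting gives 9.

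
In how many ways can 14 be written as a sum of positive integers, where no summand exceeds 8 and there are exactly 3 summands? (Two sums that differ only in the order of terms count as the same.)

The partitions of 14 that satisfy the conditions:
1 + 5 + 8
2 + 4 + 8
3 + 3 + 8
1 + 6 + 7
2 + 5 + 7
3 + 4 + 7
2 + 6 + 6
3 + 5 + 6
4 + 4 + 6
4 + 5 + 5

10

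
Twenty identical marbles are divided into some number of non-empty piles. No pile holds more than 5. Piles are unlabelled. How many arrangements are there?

There are 192 such partitions.

192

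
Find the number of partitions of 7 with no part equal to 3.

10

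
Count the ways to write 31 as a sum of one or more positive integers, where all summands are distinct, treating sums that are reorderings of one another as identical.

340

There are 340 such partitions.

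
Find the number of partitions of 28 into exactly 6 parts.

391

A full systematic count gives 391.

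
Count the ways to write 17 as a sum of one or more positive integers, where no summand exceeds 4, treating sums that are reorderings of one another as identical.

72

Systematic enumeration (by largest part, then next-largest, …) yields 72.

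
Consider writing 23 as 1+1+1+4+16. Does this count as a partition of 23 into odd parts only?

No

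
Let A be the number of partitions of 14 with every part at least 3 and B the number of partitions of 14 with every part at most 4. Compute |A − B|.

Partitions of 14 with every part at least 3: 13.
Partitions of 14 with every part at most 4: 47.
|13 − 47| = 34.

34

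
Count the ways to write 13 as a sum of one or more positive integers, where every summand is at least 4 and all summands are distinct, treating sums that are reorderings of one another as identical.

Listing the qualifying partitions of 13:
13
9,4
8,5
7,6

4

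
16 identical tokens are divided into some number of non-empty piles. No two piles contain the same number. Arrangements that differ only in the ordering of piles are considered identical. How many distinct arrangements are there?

32

A partial list (first 12 by largest part):
16
1,15
2,14
3,13
1,2,13
4,12
1,3,12
5,11
1,4,11
2,3,11
6,10
1,5,10
…and 20 more, for 32 total.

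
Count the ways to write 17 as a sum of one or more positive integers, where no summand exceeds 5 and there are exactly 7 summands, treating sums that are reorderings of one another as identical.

19

They are:
5 + 5 + 3 + 1 + 1 + 1 + 1
5 + 5 + 2 + 2 + 1 + 1 + 1
5 + 4 + 4 + 1 + 1 + 1 + 1
5 + 4 + 3 + 2 + 1 + 1 + 1
5 + 4 + 2 + 2 + 2 + 1 + 1
5 + 3 + 3 + 3 + 1 + 1 + 1
5 + 3 + 3 + 2 + 2 + 1 + 1
5 + 3 + 2 + 2 + 2 + 2 + 1
5 + 2 + 2 + 2 + 2 + 2 + 2
4 + 4 + 4 + 2 + 1 + 1 + 1
4 + 4 + 3 + 3 + 1 + 1 + 1
4 + 4 + 3 + 2 + 2 + 1 + 1
4 + 4 + 2 + 2 + 2 + 2 + 1
4 + 3 + 3 + 3 + 2 + 1 + 1
4 + 3 + 3 + 2 + 2 + 2 + 1
4 + 3 + 2 + 2 + 2 + 2 + 2
3 + 3 + 3 + 3 + 3 + 1 + 1
3 + 3 + 3 + 3 + 2 + 2 + 1
3 + 3 + 3 + 2 + 2 + 2 + 2
That's 19 in total.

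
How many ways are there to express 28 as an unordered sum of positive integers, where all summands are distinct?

A full systematic count gives 222.

222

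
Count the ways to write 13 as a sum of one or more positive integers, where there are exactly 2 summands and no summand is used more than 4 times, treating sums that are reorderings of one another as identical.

6

They are:
12 + 1
11 + 2
10 + 3
9 + 4
8 + 5
7 + 6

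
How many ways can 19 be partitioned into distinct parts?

54

There are too many to list fully; the first 12 (by largest part) are:
19
18, 1
17, 2
16, 3
16, 2, 1
15, 4
15, 3, 1
14, 5
14, 4, 1
14, 3, 2
13, 6
13, 5, 1
…and 42 more, for 54 total.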